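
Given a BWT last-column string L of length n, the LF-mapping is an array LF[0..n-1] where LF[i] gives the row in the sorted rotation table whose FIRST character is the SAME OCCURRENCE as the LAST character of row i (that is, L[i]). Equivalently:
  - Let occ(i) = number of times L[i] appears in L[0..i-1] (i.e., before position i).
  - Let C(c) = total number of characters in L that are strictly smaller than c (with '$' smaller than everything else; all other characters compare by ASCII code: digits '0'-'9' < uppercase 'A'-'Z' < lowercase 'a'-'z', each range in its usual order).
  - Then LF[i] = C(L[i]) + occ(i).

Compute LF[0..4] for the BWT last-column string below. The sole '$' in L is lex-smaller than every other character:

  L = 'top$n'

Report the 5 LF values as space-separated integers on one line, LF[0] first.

Answer: 4 2 3 0 1

Derivation:
Char counts: '$':1, 'n':1, 'o':1, 'p':1, 't':1
C (first-col start): C('$')=0, C('n')=1, C('o')=2, C('p')=3, C('t')=4
L[0]='t': occ=0, LF[0]=C('t')+0=4+0=4
L[1]='o': occ=0, LF[1]=C('o')+0=2+0=2
L[2]='p': occ=0, LF[2]=C('p')+0=3+0=3
L[3]='$': occ=0, LF[3]=C('$')+0=0+0=0
L[4]='n': occ=0, LF[4]=C('n')+0=1+0=1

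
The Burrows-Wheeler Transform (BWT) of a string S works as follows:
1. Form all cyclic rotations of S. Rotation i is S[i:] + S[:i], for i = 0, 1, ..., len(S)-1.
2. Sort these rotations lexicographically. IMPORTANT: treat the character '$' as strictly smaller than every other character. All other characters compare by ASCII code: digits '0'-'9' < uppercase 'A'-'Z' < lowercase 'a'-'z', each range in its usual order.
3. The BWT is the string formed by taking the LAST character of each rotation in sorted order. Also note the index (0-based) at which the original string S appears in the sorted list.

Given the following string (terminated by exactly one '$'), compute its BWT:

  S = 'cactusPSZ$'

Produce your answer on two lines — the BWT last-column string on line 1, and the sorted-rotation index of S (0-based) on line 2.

Answer: ZsPSc$auct
5

Derivation:
All 10 rotations (rotation i = S[i:]+S[:i]):
  rot[0] = cactusPSZ$
  rot[1] = actusPSZ$c
  rot[2] = ctusPSZ$ca
  rot[3] = tusPSZ$cac
  rot[4] = usPSZ$cact
  rot[5] = sPSZ$cactu
  rot[6] = PSZ$cactus
  rot[7] = SZ$cactusP
  rot[8] = Z$cactusPS
  rot[9] = $cactusPSZ
Sorted (with $ < everything):
  sorted[0] = $cactusPSZ  (last char: 'Z')
  sorted[1] = PSZ$cactus  (last char: 's')
  sorted[2] = SZ$cactusP  (last char: 'P')
  sorted[3] = Z$cactusPS  (last char: 'S')
  sorted[4] = actusPSZ$c  (last char: 'c')
  sorted[5] = cactusPSZ$  (last char: '$')
  sorted[6] = ctusPSZ$ca  (last char: 'a')
  sorted[7] = sPSZ$cactu  (last char: 'u')
  sorted[8] = tusPSZ$cac  (last char: 'c')
  sorted[9] = usPSZ$cact  (last char: 't')
Last column: ZsPSc$auct
Original string S is at sorted index 5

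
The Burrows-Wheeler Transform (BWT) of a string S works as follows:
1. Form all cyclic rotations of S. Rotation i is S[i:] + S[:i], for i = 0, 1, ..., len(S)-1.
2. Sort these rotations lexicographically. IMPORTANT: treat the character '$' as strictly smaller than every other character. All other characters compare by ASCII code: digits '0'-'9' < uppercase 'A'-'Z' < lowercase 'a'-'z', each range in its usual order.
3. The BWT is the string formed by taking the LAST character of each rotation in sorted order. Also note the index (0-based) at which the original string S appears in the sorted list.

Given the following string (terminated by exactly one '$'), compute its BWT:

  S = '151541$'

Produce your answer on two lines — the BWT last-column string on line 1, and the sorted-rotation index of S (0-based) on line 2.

All 7 rotations (rotation i = S[i:]+S[:i]):
  rot[0] = 151541$
  rot[1] = 51541$1
  rot[2] = 1541$15
  rot[3] = 541$151
  rot[4] = 41$1515
  rot[5] = 1$15154
  rot[6] = $151541
Sorted (with $ < everything):
  sorted[0] = $151541  (last char: '1')
  sorted[1] = 1$15154  (last char: '4')
  sorted[2] = 151541$  (last char: '$')
  sorted[3] = 1541$15  (last char: '5')
  sorted[4] = 41$1515  (last char: '5')
  sorted[5] = 51541$1  (last char: '1')
  sorted[6] = 541$151  (last char: '1')
Last column: 14$5511
Original string S is at sorted index 2

Answer: 14$5511
2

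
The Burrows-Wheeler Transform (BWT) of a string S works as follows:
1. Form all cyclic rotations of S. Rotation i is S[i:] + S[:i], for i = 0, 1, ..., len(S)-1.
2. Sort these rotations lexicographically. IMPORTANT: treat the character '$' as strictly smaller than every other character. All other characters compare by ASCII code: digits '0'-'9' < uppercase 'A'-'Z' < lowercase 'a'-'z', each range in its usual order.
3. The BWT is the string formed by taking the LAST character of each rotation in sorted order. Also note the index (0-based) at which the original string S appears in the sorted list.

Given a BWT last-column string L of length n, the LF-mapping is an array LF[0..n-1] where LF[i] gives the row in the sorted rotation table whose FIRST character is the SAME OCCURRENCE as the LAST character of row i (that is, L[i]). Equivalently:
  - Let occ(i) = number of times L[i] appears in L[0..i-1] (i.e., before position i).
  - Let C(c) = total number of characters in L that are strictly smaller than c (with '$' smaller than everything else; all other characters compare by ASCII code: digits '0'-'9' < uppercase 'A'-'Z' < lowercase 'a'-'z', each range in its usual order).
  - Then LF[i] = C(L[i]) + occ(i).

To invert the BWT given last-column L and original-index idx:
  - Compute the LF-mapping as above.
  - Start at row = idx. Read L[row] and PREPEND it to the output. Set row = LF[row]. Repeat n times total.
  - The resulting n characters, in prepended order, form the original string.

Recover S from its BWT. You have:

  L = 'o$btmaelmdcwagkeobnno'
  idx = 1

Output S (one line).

Answer: acknowledgmentbamboo$

Derivation:
LF mapping: 16 0 3 19 12 1 7 11 13 6 5 20 2 9 10 8 17 4 14 15 18
Walk LF starting at row 1, prepending L[row]:
  step 1: row=1, L[1]='$', prepend. Next row=LF[1]=0
  step 2: row=0, L[0]='o', prepend. Next row=LF[0]=16
  step 3: row=16, L[16]='o', prepend. Next row=LF[16]=17
  step 4: row=17, L[17]='b', prepend. Next row=LF[17]=4
  step 5: row=4, L[4]='m', prepend. Next row=LF[4]=12
  step 6: row=12, L[12]='a', prepend. Next row=LF[12]=2
  step 7: row=2, L[2]='b', prepend. Next row=LF[2]=3
  step 8: row=3, L[3]='t', prepend. Next row=LF[3]=19
  step 9: row=19, L[19]='n', prepend. Next row=LF[19]=15
  step 10: row=15, L[15]='e', prepend. Next row=LF[15]=8
  step 11: row=8, L[8]='m', prepend. Next row=LF[8]=13
  step 12: row=13, L[13]='g', prepend. Next row=LF[13]=9
  step 13: row=9, L[9]='d', prepend. Next row=LF[9]=6
  step 14: row=6, L[6]='e', prepend. Next row=LF[6]=7
  step 15: row=7, L[7]='l', prepend. Next row=LF[7]=11
  step 16: row=11, L[11]='w', prepend. Next row=LF[11]=20
  step 17: row=20, L[20]='o', prepend. Next row=LF[20]=18
  step 18: row=18, L[18]='n', prepend. Next row=LF[18]=14
  step 19: row=14, L[14]='k', prepend. Next row=LF[14]=10
  step 20: row=10, L[10]='c', prepend. Next row=LF[10]=5
  step 21: row=5, L[5]='a', prepend. Next row=LF[5]=1
Reversed output: acknowledgmentbamboo$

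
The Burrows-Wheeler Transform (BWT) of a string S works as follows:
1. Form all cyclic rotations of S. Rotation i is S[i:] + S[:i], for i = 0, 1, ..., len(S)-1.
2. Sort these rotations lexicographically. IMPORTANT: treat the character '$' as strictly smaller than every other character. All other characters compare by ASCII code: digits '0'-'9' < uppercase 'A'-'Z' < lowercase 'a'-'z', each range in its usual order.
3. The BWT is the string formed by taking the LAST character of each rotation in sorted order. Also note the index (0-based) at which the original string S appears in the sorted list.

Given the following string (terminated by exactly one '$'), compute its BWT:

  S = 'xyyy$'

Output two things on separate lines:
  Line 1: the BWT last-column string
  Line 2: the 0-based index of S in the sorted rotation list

Answer: y$yyx
1

Derivation:
All 5 rotations (rotation i = S[i:]+S[:i]):
  rot[0] = xyyy$
  rot[1] = yyy$x
  rot[2] = yy$xy
  rot[3] = y$xyy
  rot[4] = $xyyy
Sorted (with $ < everything):
  sorted[0] = $xyyy  (last char: 'y')
  sorted[1] = xyyy$  (last char: '$')
  sorted[2] = y$xyy  (last char: 'y')
  sorted[3] = yy$xy  (last char: 'y')
  sorted[4] = yyy$x  (last char: 'x')
Last column: y$yyx
Original string S is at sorted index 1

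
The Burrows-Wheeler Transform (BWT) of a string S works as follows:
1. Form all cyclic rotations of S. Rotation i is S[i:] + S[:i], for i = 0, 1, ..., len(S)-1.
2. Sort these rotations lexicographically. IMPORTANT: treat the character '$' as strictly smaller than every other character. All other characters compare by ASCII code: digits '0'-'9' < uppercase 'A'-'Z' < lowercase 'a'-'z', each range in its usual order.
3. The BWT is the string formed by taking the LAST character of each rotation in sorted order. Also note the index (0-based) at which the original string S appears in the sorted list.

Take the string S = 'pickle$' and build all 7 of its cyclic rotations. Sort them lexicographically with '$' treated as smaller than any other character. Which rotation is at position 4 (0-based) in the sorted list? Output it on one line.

All 7 rotations (rotation i = S[i:]+S[:i]):
  rot[0] = pickle$
  rot[1] = ickle$p
  rot[2] = ckle$pi
  rot[3] = kle$pic
  rot[4] = le$pick
  rot[5] = e$pickl
  rot[6] = $pickle
Sorted (with $ < everything):
  sorted[0] = $pickle
  sorted[1] = ckle$pi
  sorted[2] = e$pickl
  sorted[3] = ickle$p
  sorted[4] = kle$pic
  sorted[5] = le$pick
  sorted[6] = pickle$
sorted[4] = kle$pic

Answer: kle$pic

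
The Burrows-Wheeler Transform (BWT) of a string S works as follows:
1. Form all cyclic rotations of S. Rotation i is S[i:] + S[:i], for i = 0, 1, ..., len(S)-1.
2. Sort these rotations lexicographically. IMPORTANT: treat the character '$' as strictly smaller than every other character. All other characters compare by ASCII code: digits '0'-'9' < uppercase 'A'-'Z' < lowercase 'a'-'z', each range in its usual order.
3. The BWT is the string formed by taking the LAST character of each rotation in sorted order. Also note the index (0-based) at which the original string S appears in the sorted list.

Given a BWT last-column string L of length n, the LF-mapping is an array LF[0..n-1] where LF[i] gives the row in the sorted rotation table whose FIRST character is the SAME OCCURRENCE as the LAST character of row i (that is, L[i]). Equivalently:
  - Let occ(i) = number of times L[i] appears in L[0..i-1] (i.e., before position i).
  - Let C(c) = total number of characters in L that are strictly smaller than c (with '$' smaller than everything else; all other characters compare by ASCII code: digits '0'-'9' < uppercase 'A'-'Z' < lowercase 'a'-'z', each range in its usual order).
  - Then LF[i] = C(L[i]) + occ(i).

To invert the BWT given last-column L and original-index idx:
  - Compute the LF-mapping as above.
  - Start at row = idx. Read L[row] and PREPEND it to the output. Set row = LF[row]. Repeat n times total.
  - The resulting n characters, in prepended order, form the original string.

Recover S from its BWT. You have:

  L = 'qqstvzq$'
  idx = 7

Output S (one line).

LF mapping: 1 2 4 5 6 7 3 0
Walk LF starting at row 7, prepending L[row]:
  step 1: row=7, L[7]='$', prepend. Next row=LF[7]=0
  step 2: row=0, L[0]='q', prepend. Next row=LF[0]=1
  step 3: row=1, L[1]='q', prepend. Next row=LF[1]=2
  step 4: row=2, L[2]='s', prepend. Next row=LF[2]=4
  step 5: row=4, L[4]='v', prepend. Next row=LF[4]=6
  step 6: row=6, L[6]='q', prepend. Next row=LF[6]=3
  step 7: row=3, L[3]='t', prepend. Next row=LF[3]=5
  step 8: row=5, L[5]='z', prepend. Next row=LF[5]=7
Reversed output: ztqvsqq$

Answer: ztqvsqq$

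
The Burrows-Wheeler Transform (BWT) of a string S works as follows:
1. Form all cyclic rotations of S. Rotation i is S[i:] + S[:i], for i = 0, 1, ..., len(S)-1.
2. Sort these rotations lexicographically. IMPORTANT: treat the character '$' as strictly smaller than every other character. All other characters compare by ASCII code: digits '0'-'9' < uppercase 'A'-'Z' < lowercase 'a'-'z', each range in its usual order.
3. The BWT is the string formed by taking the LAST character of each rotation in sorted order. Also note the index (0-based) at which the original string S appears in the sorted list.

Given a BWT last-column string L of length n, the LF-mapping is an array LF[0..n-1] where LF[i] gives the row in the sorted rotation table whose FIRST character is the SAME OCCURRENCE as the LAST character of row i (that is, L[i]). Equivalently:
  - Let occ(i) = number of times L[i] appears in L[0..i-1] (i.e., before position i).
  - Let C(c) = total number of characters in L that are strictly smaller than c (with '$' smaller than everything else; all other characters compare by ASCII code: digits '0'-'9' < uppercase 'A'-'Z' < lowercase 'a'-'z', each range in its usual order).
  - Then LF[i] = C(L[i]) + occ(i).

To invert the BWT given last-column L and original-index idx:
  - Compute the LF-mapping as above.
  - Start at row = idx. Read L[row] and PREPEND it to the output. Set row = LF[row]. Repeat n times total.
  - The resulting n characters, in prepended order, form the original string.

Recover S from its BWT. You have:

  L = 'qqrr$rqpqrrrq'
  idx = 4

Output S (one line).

LF mapping: 2 3 7 8 0 9 4 1 5 10 11 12 6
Walk LF starting at row 4, prepending L[row]:
  step 1: row=4, L[4]='$', prepend. Next row=LF[4]=0
  step 2: row=0, L[0]='q', prepend. Next row=LF[0]=2
  step 3: row=2, L[2]='r', prepend. Next row=LF[2]=7
  step 4: row=7, L[7]='p', prepend. Next row=LF[7]=1
  step 5: row=1, L[1]='q', prepend. Next row=LF[1]=3
  step 6: row=3, L[3]='r', prepend. Next row=LF[3]=8
  step 7: row=8, L[8]='q', prepend. Next row=LF[8]=5
  step 8: row=5, L[5]='r', prepend. Next row=LF[5]=9
  step 9: row=9, L[9]='r', prepend. Next row=LF[9]=10
  step 10: row=10, L[10]='r', prepend. Next row=LF[10]=11
  step 11: row=11, L[11]='r', prepend. Next row=LF[11]=12
  step 12: row=12, L[12]='q', prepend. Next row=LF[12]=6
  step 13: row=6, L[6]='q', prepend. Next row=LF[6]=4
Reversed output: qqrrrrqrqprq$

Answer: qqrrrrqrqprq$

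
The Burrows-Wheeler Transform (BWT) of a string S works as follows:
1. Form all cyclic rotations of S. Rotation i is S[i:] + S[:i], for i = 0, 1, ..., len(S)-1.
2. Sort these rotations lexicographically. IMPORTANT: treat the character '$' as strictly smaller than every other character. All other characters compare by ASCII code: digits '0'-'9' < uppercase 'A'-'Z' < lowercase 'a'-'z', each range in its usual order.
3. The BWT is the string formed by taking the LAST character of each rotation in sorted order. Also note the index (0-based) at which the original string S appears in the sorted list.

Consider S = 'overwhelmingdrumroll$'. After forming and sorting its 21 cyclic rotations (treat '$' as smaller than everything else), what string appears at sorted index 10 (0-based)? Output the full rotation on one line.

Answer: mingdrumroll$overwhel

Derivation:
All 21 rotations (rotation i = S[i:]+S[:i]):
  rot[0] = overwhelmingdrumroll$
  rot[1] = verwhelmingdrumroll$o
  rot[2] = erwhelmingdrumroll$ov
  rot[3] = rwhelmingdrumroll$ove
  rot[4] = whelmingdrumroll$over
  rot[5] = helmingdrumroll$overw
  rot[6] = elmingdrumroll$overwh
  rot[7] = lmingdrumroll$overwhe
  rot[8] = mingdrumroll$overwhel
  rot[9] = ingdrumroll$overwhelm
  rot[10] = ngdrumroll$overwhelmi
  rot[11] = gdrumroll$overwhelmin
  rot[12] = drumroll$overwhelming
  rot[13] = rumroll$overwhelmingd
  rot[14] = umroll$overwhelmingdr
  rot[15] = mroll$overwhelmingdru
  rot[16] = roll$overwhelmingdrum
  rot[17] = oll$overwhelmingdrumr
  rot[18] = ll$overwhelmingdrumro
  rot[19] = l$overwhelmingdrumrol
  rot[20] = $overwhelmingdrumroll
Sorted (with $ < everything):
  sorted[0] = $overwhelmingdrumroll
  sorted[1] = drumroll$overwhelming
  sorted[2] = elmingdrumroll$overwh
  sorted[3] = erwhelmingdrumroll$ov
  sorted[4] = gdrumroll$overwhelmin
  sorted[5] = helmingdrumroll$overw
  sorted[6] = ingdrumroll$overwhelm
  sorted[7] = l$overwhelmingdrumrol
  sorted[8] = ll$overwhelmingdrumro
  sorted[9] = lmingdrumroll$overwhe
  sorted[10] = mingdrumroll$overwhel
  sorted[11] = mroll$overwhelmingdru
  sorted[12] = ngdrumroll$overwhelmi
  sorted[13] = oll$overwhelmingdrumr
  sorted[14] = overwhelmingdrumroll$
  sorted[15] = roll$overwhelmingdrum
  sorted[16] = rumroll$overwhelmingd
  sorted[17] = rwhelmingdrumroll$ove
  sorted[18] = umroll$overwhelmingdr
  sorted[19] = verwhelmingdrumroll$o
  sorted[20] = whelmingdrumroll$over
sorted[10] = mingdrumroll$overwhel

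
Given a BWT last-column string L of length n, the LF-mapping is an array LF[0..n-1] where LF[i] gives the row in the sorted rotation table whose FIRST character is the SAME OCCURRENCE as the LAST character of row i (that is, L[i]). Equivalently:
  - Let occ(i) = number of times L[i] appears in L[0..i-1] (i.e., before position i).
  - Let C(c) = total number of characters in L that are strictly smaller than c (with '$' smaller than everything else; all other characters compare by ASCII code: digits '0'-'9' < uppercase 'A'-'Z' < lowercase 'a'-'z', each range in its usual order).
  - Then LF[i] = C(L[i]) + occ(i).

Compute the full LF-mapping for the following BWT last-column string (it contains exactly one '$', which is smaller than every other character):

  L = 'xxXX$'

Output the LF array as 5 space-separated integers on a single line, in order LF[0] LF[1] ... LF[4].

Char counts: '$':1, 'X':2, 'x':2
C (first-col start): C('$')=0, C('X')=1, C('x')=3
L[0]='x': occ=0, LF[0]=C('x')+0=3+0=3
L[1]='x': occ=1, LF[1]=C('x')+1=3+1=4
L[2]='X': occ=0, LF[2]=C('X')+0=1+0=1
L[3]='X': occ=1, LF[3]=C('X')+1=1+1=2
L[4]='$': occ=0, LF[4]=C('$')+0=0+0=0

Answer: 3 4 1 2 0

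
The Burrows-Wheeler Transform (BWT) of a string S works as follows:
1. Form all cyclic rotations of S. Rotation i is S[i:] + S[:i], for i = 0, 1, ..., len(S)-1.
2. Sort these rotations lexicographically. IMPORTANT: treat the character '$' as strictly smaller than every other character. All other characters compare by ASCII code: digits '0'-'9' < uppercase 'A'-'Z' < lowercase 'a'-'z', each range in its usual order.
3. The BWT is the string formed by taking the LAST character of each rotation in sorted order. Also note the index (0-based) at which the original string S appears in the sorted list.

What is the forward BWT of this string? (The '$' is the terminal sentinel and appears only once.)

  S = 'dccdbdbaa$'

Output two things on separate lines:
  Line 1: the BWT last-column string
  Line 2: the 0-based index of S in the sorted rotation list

All 10 rotations (rotation i = S[i:]+S[:i]):
  rot[0] = dccdbdbaa$
  rot[1] = ccdbdbaa$d
  rot[2] = cdbdbaa$dc
  rot[3] = dbdbaa$dcc
  rot[4] = bdbaa$dccd
  rot[5] = dbaa$dccdb
  rot[6] = baa$dccdbd
  rot[7] = aa$dccdbdb
  rot[8] = a$dccdbdba
  rot[9] = $dccdbdbaa
Sorted (with $ < everything):
  sorted[0] = $dccdbdbaa  (last char: 'a')
  sorted[1] = a$dccdbdba  (last char: 'a')
  sorted[2] = aa$dccdbdb  (last char: 'b')
  sorted[3] = baa$dccdbd  (last char: 'd')
  sorted[4] = bdbaa$dccd  (last char: 'd')
  sorted[5] = ccdbdbaa$d  (last char: 'd')
  sorted[6] = cdbdbaa$dc  (last char: 'c')
  sorted[7] = dbaa$dccdb  (last char: 'b')
  sorted[8] = dbdbaa$dcc  (last char: 'c')
  sorted[9] = dccdbdbaa$  (last char: '$')
Last column: aabdddcbc$
Original string S is at sorted index 9

Answer: aabdddcbc$
9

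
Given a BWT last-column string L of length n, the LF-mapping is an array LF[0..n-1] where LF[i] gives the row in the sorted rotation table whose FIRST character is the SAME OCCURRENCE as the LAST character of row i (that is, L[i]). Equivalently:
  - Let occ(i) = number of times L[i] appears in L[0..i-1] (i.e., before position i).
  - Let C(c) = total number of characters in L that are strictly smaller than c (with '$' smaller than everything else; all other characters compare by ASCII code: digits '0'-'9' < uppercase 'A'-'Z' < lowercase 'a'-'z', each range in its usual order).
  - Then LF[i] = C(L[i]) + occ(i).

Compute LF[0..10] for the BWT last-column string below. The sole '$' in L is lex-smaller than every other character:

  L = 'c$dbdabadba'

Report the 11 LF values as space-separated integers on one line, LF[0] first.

Char counts: '$':1, 'a':3, 'b':3, 'c':1, 'd':3
C (first-col start): C('$')=0, C('a')=1, C('b')=4, C('c')=7, C('d')=8
L[0]='c': occ=0, LF[0]=C('c')+0=7+0=7
L[1]='$': occ=0, LF[1]=C('$')+0=0+0=0
L[2]='d': occ=0, LF[2]=C('d')+0=8+0=8
L[3]='b': occ=0, LF[3]=C('b')+0=4+0=4
L[4]='d': occ=1, LF[4]=C('d')+1=8+1=9
L[5]='a': occ=0, LF[5]=C('a')+0=1+0=1
L[6]='b': occ=1, LF[6]=C('b')+1=4+1=5
L[7]='a': occ=1, LF[7]=C('a')+1=1+1=2
L[8]='d': occ=2, LF[8]=C('d')+2=8+2=10
L[9]='b': occ=2, LF[9]=C('b')+2=4+2=6
L[10]='a': occ=2, LF[10]=C('a')+2=1+2=3

Answer: 7 0 8 4 9 1 5 2 10 6 3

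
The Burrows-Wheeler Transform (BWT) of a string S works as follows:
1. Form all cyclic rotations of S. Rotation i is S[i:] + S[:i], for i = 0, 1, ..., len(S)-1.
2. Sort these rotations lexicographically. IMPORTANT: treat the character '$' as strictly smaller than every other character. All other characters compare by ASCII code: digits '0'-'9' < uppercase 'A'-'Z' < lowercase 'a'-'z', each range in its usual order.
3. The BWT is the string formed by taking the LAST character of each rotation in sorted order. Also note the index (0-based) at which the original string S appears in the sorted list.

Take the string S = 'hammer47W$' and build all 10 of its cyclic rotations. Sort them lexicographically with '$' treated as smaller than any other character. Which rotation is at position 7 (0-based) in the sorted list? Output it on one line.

All 10 rotations (rotation i = S[i:]+S[:i]):
  rot[0] = hammer47W$
  rot[1] = ammer47W$h
  rot[2] = mmer47W$ha
  rot[3] = mer47W$ham
  rot[4] = er47W$hamm
  rot[5] = r47W$hamme
  rot[6] = 47W$hammer
  rot[7] = 7W$hammer4
  rot[8] = W$hammer47
  rot[9] = $hammer47W
Sorted (with $ < everything):
  sorted[0] = $hammer47W
  sorted[1] = 47W$hammer
  sorted[2] = 7W$hammer4
  sorted[3] = W$hammer47
  sorted[4] = ammer47W$h
  sorted[5] = er47W$hamm
  sorted[6] = hammer47W$
  sorted[7] = mer47W$ham
  sorted[8] = mmer47W$ha
  sorted[9] = r47W$hamme
sorted[7] = mer47W$ham

Answer: mer47W$ham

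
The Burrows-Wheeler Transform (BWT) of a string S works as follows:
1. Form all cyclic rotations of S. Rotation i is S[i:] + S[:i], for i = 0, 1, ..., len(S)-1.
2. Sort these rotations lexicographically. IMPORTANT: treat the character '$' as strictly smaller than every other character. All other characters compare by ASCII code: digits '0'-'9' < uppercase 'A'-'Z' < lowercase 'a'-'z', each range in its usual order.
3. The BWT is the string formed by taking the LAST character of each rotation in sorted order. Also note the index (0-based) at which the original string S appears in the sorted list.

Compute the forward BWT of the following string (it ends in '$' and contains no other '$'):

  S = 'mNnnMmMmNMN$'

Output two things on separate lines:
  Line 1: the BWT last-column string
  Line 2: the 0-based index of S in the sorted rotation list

Answer: NNnmMmmMM$nN
9

Derivation:
All 12 rotations (rotation i = S[i:]+S[:i]):
  rot[0] = mNnnMmMmNMN$
  rot[1] = NnnMmMmNMN$m
  rot[2] = nnMmMmNMN$mN
  rot[3] = nMmMmNMN$mNn
  rot[4] = MmMmNMN$mNnn
  rot[5] = mMmNMN$mNnnM
  rot[6] = MmNMN$mNnnMm
  rot[7] = mNMN$mNnnMmM
  rot[8] = NMN$mNnnMmMm
  rot[9] = MN$mNnnMmMmN
  rot[10] = N$mNnnMmMmNM
  rot[11] = $mNnnMmMmNMN
Sorted (with $ < everything):
  sorted[0] = $mNnnMmMmNMN  (last char: 'N')
  sorted[1] = MN$mNnnMmMmN  (last char: 'N')
  sorted[2] = MmMmNMN$mNnn  (last char: 'n')
  sorted[3] = MmNMN$mNnnMm  (last char: 'm')
  sorted[4] = N$mNnnMmMmNM  (last char: 'M')
  sorted[5] = NMN$mNnnMmMm  (last char: 'm')
  sorted[6] = NnnMmMmNMN$m  (last char: 'm')
  sorted[7] = mMmNMN$mNnnM  (last char: 'M')
  sorted[8] = mNMN$mNnnMmM  (last char: 'M')
  sorted[9] = mNnnMmMmNMN$  (last char: '$')
  sorted[10] = nMmMmNMN$mNn  (last char: 'n')
  sorted[11] = nnMmMmNMN$mN  (last char: 'N')
Last column: NNnmMmmMM$nN
Original string S is at sorted index 9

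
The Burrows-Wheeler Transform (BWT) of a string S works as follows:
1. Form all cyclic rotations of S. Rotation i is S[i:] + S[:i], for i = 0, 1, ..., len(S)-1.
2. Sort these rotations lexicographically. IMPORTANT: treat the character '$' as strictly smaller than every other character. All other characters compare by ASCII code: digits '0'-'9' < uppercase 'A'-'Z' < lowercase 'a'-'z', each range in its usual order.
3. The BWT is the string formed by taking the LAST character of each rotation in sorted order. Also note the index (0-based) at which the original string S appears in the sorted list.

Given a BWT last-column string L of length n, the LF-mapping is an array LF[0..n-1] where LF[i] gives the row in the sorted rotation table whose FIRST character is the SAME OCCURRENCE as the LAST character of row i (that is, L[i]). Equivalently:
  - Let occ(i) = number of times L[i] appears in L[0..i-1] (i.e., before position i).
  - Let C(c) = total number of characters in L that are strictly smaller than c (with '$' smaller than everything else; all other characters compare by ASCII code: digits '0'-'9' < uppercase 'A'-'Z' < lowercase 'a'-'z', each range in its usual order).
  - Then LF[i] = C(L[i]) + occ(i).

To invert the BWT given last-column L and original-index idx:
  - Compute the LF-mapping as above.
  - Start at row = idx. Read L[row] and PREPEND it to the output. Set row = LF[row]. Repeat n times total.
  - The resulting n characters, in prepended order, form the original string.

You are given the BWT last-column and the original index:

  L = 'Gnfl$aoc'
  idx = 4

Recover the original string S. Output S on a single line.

LF mapping: 1 6 4 5 0 2 7 3
Walk LF starting at row 4, prepending L[row]:
  step 1: row=4, L[4]='$', prepend. Next row=LF[4]=0
  step 2: row=0, L[0]='G', prepend. Next row=LF[0]=1
  step 3: row=1, L[1]='n', prepend. Next row=LF[1]=6
  step 4: row=6, L[6]='o', prepend. Next row=LF[6]=7
  step 5: row=7, L[7]='c', prepend. Next row=LF[7]=3
  step 6: row=3, L[3]='l', prepend. Next row=LF[3]=5
  step 7: row=5, L[5]='a', prepend. Next row=LF[5]=2
  step 8: row=2, L[2]='f', prepend. Next row=LF[2]=4
Reversed output: falconG$

Answer: falconG$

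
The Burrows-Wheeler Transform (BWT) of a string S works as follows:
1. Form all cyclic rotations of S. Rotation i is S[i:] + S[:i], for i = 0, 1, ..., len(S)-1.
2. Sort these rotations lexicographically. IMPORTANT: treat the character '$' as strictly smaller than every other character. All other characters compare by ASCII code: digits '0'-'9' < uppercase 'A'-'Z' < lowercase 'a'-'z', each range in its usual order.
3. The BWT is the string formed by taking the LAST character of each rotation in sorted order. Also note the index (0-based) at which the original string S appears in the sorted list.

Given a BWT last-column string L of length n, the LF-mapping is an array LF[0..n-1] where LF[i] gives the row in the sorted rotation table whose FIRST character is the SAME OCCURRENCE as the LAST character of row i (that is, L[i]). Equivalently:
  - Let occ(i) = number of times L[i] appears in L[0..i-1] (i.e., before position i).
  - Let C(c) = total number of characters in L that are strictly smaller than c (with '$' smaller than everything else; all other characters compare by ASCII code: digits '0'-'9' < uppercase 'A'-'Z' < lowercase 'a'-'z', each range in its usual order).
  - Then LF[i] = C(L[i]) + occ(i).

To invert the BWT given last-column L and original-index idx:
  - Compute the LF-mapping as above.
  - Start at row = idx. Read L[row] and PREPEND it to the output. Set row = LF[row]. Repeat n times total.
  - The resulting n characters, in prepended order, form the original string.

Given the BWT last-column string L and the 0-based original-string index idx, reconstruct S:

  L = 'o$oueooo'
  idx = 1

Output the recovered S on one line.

Answer: eooouoo$

Derivation:
LF mapping: 2 0 3 7 1 4 5 6
Walk LF starting at row 1, prepending L[row]:
  step 1: row=1, L[1]='$', prepend. Next row=LF[1]=0
  step 2: row=0, L[0]='o', prepend. Next row=LF[0]=2
  step 3: row=2, L[2]='o', prepend. Next row=LF[2]=3
  step 4: row=3, L[3]='u', prepend. Next row=LF[3]=7
  step 5: row=7, L[7]='o', prepend. Next row=LF[7]=6
  step 6: row=6, L[6]='o', prepend. Next row=LF[6]=5
  step 7: row=5, L[5]='o', prepend. Next row=LF[5]=4
  step 8: row=4, L[4]='e', prepend. Next row=LF[4]=1
Reversed output: eooouoo$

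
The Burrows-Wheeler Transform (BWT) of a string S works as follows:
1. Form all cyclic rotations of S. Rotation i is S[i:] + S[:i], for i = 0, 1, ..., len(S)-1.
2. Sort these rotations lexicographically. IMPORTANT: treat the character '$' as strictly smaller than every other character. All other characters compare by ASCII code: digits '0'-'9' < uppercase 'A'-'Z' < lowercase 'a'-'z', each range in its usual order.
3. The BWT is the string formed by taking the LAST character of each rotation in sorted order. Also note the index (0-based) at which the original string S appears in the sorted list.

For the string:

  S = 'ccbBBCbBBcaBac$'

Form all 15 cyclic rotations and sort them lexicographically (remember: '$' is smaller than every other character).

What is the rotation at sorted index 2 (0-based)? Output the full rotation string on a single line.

All 15 rotations (rotation i = S[i:]+S[:i]):
  rot[0] = ccbBBCbBBcaBac$
  rot[1] = cbBBCbBBcaBac$c
  rot[2] = bBBCbBBcaBac$cc
  rot[3] = BBCbBBcaBac$ccb
  rot[4] = BCbBBcaBac$ccbB
  rot[5] = CbBBcaBac$ccbBB
  rot[6] = bBBcaBac$ccbBBC
  rot[7] = BBcaBac$ccbBBCb
  rot[8] = BcaBac$ccbBBCbB
  rot[9] = caBac$ccbBBCbBB
  rot[10] = aBac$ccbBBCbBBc
  rot[11] = Bac$ccbBBCbBBca
  rot[12] = ac$ccbBBCbBBcaB
  rot[13] = c$ccbBBCbBBcaBa
  rot[14] = $ccbBBCbBBcaBac
Sorted (with $ < everything):
  sorted[0] = $ccbBBCbBBcaBac
  sorted[1] = BBCbBBcaBac$ccb
  sorted[2] = BBcaBac$ccbBBCb
  sorted[3] = BCbBBcaBac$ccbB
  sorted[4] = Bac$ccbBBCbBBca
  sorted[5] = BcaBac$ccbBBCbB
  sorted[6] = CbBBcaBac$ccbBB
  sorted[7] = aBac$ccbBBCbBBc
  sorted[8] = ac$ccbBBCbBBcaB
  sorted[9] = bBBCbBBcaBac$cc
  sorted[10] = bBBcaBac$ccbBBC
  sorted[11] = c$ccbBBCbBBcaBa
  sorted[12] = caBac$ccbBBCbBB
  sorted[13] = cbBBCbBBcaBac$c
  sorted[14] = ccbBBCbBBcaBac$
sorted[2] = BBcaBac$ccbBBCb

Answer: BBcaBac$ccbBBCb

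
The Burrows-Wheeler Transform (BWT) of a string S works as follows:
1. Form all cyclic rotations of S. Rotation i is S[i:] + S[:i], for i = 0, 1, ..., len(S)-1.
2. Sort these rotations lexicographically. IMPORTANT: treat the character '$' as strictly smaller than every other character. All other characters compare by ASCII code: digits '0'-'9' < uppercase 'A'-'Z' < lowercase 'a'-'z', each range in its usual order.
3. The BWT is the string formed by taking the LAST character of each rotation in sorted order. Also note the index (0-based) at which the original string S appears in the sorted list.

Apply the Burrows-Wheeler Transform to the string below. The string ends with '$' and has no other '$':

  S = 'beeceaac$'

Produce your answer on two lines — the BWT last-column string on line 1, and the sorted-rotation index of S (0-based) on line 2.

Answer: cea$aeceb
3

Derivation:
All 9 rotations (rotation i = S[i:]+S[:i]):
  rot[0] = beeceaac$
  rot[1] = eeceaac$b
  rot[2] = eceaac$be
  rot[3] = ceaac$bee
  rot[4] = eaac$beec
  rot[5] = aac$beece
  rot[6] = ac$beecea
  rot[7] = c$beeceaa
  rot[8] = $beeceaac
Sorted (with $ < everything):
  sorted[0] = $beeceaac  (last char: 'c')
  sorted[1] = aac$beece  (last char: 'e')
  sorted[2] = ac$beecea  (last char: 'a')
  sorted[3] = beeceaac$  (last char: '$')
  sorted[4] = c$beeceaa  (last char: 'a')
  sorted[5] = ceaac$bee  (last char: 'e')
  sorted[6] = eaac$beec  (last char: 'c')
  sorted[7] = eceaac$be  (last char: 'e')
  sorted[8] = eeceaac$b  (last char: 'b')
Last column: cea$aeceb
Original string S is at sorted index 3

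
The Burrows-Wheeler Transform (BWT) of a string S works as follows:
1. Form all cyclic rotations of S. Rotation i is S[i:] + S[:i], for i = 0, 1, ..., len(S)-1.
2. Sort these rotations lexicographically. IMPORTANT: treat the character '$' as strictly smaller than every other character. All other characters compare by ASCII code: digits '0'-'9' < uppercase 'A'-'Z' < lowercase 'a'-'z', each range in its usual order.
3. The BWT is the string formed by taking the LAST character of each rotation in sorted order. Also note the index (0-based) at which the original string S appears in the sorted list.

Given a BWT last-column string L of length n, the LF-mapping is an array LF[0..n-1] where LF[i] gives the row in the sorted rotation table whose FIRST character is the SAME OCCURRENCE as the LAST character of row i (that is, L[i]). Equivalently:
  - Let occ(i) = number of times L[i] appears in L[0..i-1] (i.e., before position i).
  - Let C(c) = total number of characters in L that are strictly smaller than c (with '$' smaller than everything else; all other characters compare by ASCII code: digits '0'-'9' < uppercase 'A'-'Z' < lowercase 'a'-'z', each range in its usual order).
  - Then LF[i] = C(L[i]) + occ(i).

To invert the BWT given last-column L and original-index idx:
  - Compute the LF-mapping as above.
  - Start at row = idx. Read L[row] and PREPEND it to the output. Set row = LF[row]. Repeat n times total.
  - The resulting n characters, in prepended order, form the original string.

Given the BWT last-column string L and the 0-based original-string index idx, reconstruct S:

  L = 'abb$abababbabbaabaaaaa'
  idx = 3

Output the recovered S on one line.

LF mapping: 1 13 14 0 2 15 3 16 4 17 18 5 19 20 6 7 21 8 9 10 11 12
Walk LF starting at row 3, prepending L[row]:
  step 1: row=3, L[3]='$', prepend. Next row=LF[3]=0
  step 2: row=0, L[0]='a', prepend. Next row=LF[0]=1
  step 3: row=1, L[1]='b', prepend. Next row=LF[1]=13
  step 4: row=13, L[13]='b', prepend. Next row=LF[13]=20
  step 5: row=20, L[20]='a', prepend. Next row=LF[20]=11
  step 6: row=11, L[11]='a', prepend. Next row=LF[11]=5
  step 7: row=5, L[5]='b', prepend. Next row=LF[5]=15
  step 8: row=15, L[15]='a', prepend. Next row=LF[15]=7
  step 9: row=7, L[7]='b', prepend. Next row=LF[7]=16
  step 10: row=16, L[16]='b', prepend. Next row=LF[16]=21
  step 11: row=21, L[21]='a', prepend. Next row=LF[21]=12
  step 12: row=12, L[12]='b', prepend. Next row=LF[12]=19
  step 13: row=19, L[19]='a', prepend. Next row=LF[19]=10
  step 14: row=10, L[10]='b', prepend. Next row=LF[10]=18
  step 15: row=18, L[18]='a', prepend. Next row=LF[18]=9
  step 16: row=9, L[9]='b', prepend. Next row=LF[9]=17
  step 17: row=17, L[17]='a', prepend. Next row=LF[17]=8
  step 18: row=8, L[8]='a', prepend. Next row=LF[8]=4
  step 19: row=4, L[4]='a', prepend. Next row=LF[4]=2
  step 20: row=2, L[2]='b', prepend. Next row=LF[2]=14
  step 21: row=14, L[14]='a', prepend. Next row=LF[14]=6
  step 22: row=6, L[6]='a', prepend. Next row=LF[6]=3
Reversed output: aabaaababababbabaabba$

Answer: aabaaababababbabaabba$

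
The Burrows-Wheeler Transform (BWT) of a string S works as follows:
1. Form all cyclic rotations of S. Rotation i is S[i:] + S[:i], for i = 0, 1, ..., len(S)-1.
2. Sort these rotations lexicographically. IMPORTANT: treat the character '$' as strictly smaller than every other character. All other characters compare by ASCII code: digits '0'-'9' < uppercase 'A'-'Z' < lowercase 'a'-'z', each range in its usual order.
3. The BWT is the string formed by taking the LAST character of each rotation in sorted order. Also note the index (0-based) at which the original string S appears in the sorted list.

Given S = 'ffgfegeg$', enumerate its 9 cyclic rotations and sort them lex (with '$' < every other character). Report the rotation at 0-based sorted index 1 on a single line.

Answer: eg$ffgfeg

Derivation:
All 9 rotations (rotation i = S[i:]+S[:i]):
  rot[0] = ffgfegeg$
  rot[1] = fgfegeg$f
  rot[2] = gfegeg$ff
  rot[3] = fegeg$ffg
  rot[4] = egeg$ffgf
  rot[5] = geg$ffgfe
  rot[6] = eg$ffgfeg
  rot[7] = g$ffgfege
  rot[8] = $ffgfegeg
Sorted (with $ < everything):
  sorted[0] = $ffgfegeg
  sorted[1] = eg$ffgfeg
  sorted[2] = egeg$ffgf
  sorted[3] = fegeg$ffg
  sorted[4] = ffgfegeg$
  sorted[5] = fgfegeg$f
  sorted[6] = g$ffgfege
  sorted[7] = geg$ffgfe
  sorted[8] = gfegeg$ff
sorted[1] = eg$ffgfeg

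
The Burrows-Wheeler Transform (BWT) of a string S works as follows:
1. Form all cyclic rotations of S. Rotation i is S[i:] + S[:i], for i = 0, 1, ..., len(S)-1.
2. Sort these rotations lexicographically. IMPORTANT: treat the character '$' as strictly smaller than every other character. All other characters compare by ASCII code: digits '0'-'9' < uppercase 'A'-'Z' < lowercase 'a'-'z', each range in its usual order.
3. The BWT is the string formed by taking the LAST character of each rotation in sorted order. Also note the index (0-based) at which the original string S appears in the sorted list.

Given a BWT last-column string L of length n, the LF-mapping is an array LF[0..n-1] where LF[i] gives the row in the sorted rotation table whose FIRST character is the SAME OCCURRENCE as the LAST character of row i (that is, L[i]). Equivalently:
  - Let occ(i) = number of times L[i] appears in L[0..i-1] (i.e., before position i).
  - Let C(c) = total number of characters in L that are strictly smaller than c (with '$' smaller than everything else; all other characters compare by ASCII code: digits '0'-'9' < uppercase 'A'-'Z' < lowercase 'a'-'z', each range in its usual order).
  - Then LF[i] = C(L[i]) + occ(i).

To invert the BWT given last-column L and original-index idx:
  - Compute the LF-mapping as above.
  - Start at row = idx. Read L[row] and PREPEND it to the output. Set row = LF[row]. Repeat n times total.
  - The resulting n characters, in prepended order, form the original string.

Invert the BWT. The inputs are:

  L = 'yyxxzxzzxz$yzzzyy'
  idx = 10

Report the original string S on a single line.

LF mapping: 5 6 1 2 10 3 11 12 4 13 0 7 14 15 16 8 9
Walk LF starting at row 10, prepending L[row]:
  step 1: row=10, L[10]='$', prepend. Next row=LF[10]=0
  step 2: row=0, L[0]='y', prepend. Next row=LF[0]=5
  step 3: row=5, L[5]='x', prepend. Next row=LF[5]=3
  step 4: row=3, L[3]='x', prepend. Next row=LF[3]=2
  step 5: row=2, L[2]='x', prepend. Next row=LF[2]=1
  step 6: row=1, L[1]='y', prepend. Next row=LF[1]=6
  step 7: row=6, L[6]='z', prepend. Next row=LF[6]=11
  step 8: row=11, L[11]='y', prepend. Next row=LF[11]=7
  step 9: row=7, L[7]='z', prepend. Next row=LF[7]=12
  step 10: row=12, L[12]='z', prepend. Next row=LF[12]=14
  step 11: row=14, L[14]='z', prepend. Next row=LF[14]=16
  step 12: row=16, L[16]='y', prepend. Next row=LF[16]=9
  step 13: row=9, L[9]='z', prepend. Next row=LF[9]=13
  step 14: row=13, L[13]='z', prepend. Next row=LF[13]=15
  step 15: row=15, L[15]='y', prepend. Next row=LF[15]=8
  step 16: row=8, L[8]='x', prepend. Next row=LF[8]=4
  step 17: row=4, L[4]='z', prepend. Next row=LF[4]=10
Reversed output: zxyzzyzzzyzyxxxy$

Answer: zxyzzyzzzyzyxxxy$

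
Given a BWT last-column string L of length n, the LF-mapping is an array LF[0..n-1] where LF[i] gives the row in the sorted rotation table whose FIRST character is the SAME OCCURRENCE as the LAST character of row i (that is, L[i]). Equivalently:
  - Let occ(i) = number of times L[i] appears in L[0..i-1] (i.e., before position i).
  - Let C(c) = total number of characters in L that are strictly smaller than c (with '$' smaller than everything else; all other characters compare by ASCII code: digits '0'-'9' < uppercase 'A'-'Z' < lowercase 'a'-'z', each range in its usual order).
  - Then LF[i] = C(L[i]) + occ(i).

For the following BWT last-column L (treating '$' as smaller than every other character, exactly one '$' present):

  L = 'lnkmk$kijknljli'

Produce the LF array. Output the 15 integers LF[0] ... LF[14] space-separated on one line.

Answer: 9 13 5 12 6 0 7 1 3 8 14 10 4 11 2

Derivation:
Char counts: '$':1, 'i':2, 'j':2, 'k':4, 'l':3, 'm':1, 'n':2
C (first-col start): C('$')=0, C('i')=1, C('j')=3, C('k')=5, C('l')=9, C('m')=12, C('n')=13
L[0]='l': occ=0, LF[0]=C('l')+0=9+0=9
L[1]='n': occ=0, LF[1]=C('n')+0=13+0=13
L[2]='k': occ=0, LF[2]=C('k')+0=5+0=5
L[3]='m': occ=0, LF[3]=C('m')+0=12+0=12
L[4]='k': occ=1, LF[4]=C('k')+1=5+1=6
L[5]='$': occ=0, LF[5]=C('$')+0=0+0=0
L[6]='k': occ=2, LF[6]=C('k')+2=5+2=7
L[7]='i': occ=0, LF[7]=C('i')+0=1+0=1
L[8]='j': occ=0, LF[8]=C('j')+0=3+0=3
L[9]='k': occ=3, LF[9]=C('k')+3=5+3=8
L[10]='n': occ=1, LF[10]=C('n')+1=13+1=14
L[11]='l': occ=1, LF[11]=C('l')+1=9+1=10
L[12]='j': occ=1, LF[12]=C('j')+1=3+1=4
L[13]='l': occ=2, LF[13]=C('l')+2=9+2=11
L[14]='i': occ=1, LF[14]=C('i')+1=1+1=2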